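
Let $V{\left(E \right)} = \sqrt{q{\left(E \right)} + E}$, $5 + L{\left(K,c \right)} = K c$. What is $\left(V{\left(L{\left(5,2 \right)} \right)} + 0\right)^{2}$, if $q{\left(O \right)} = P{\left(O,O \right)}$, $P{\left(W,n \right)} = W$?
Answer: $10$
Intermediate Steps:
$L{\left(K,c \right)} = -5 + K c$
$q{\left(O \right)} = O$
$V{\left(E \right)} = \sqrt{2} \sqrt{E}$ ($V{\left(E \right)} = \sqrt{E + E} = \sqrt{2 E} = \sqrt{2} \sqrt{E}$)
$\left(V{\left(L{\left(5,2 \right)} \right)} + 0\right)^{2} = \left(\sqrt{2} \sqrt{-5 + 5 \cdot 2} + 0\right)^{2} = \left(\sqrt{2} \sqrt{-5 + 10} + 0\right)^{2} = \left(\sqrt{2} \sqrt{5} + 0\right)^{2} = \left(\sqrt{10} + 0\right)^{2} = \left(\sqrt{10}\right)^{2} = 10$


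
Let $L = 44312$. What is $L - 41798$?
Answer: $2514$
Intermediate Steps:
$L - 41798 = 44312 - 41798 = 2514$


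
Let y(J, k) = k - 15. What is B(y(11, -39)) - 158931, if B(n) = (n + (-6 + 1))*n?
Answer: -155745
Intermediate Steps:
y(J, k) = -15 + k
B(n) = n*(-5 + n) (B(n) = (n - 5)*n = (-5 + n)*n = n*(-5 + n))
B(y(11, -39)) - 158931 = (-15 - 39)*(-5 + (-15 - 39)) - 158931 = -54*(-5 - 54) - 158931 = -54*(-59) - 158931 = 3186 - 158931 = -155745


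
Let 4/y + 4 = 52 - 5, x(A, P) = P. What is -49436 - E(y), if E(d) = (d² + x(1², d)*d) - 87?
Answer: -91246333/1849 ≈ -49349.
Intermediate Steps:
y = 4/43 (y = 4/(-4 + (52 - 5)) = 4/(-4 + 47) = 4/43 ≈ 0.093023)
E(d) = -87 + 2*d² (E(d) = (d² + d*d) - 87 = (d² + d²) - 87 = 2*d² - 87 = -87 + 2*d²)
-49436 - E(y) = -49436 - (-87 + 2*(4/43)²) = -49436 - (-87 + 2*(16/1849)) = -49436 - (-87 + 32/1849) = -49436 - 1*(-160831/1849) = -49436 + 160831/1849 = -91246333/1849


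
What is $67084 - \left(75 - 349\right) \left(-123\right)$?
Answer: $33382$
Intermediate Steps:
$67084 - \left(75 - 349\right) \left(-123\right) = 67084 - \left(-274\right) \left(-123\right) = 67084 - 33702 = 33382$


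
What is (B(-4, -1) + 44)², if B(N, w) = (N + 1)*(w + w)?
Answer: 2500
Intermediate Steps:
B(N, w) = 2*w*(1 + N) (B(N, w) = (1 + N)*(2*w) = 2*w*(1 + N))
(B(-4, -1) + 44)² = (2*(-1)*(1 - 4) + 44)² = (2*(-1)*(-3) + 44)² = (6 + 44)² = 50² = 2500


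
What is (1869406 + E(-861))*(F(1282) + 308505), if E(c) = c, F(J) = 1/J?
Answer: 739015921106995/1282 ≈ 5.7646e+11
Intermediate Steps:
(1869406 + E(-861))*(F(1282) + 308505) = (1869406 - 861)*(1/1282 + 308505) = 1868545*(1/1282 + 308505) = 1868545*(395503411/1282) = 739015921106995/1282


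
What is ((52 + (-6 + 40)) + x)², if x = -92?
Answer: 36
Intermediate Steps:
((52 + (-6 + 40)) + x)² = ((52 + (-6 + 40)) - 92)² = ((52 + 34) - 92)² = (86 - 92)² = (-6)² = 36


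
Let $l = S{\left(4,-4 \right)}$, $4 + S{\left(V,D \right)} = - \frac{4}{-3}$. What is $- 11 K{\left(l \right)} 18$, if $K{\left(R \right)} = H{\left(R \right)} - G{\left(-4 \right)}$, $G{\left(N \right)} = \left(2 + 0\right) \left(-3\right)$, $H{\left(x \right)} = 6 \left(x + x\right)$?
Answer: $5148$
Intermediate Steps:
$S{\left(V,D \right)} = - \frac{8}{3}$ ($S{\left(V,D \right)} = -4 - \frac{4}{-3} = -4 - - \frac{4}{3} = -4 + \frac{4}{3} = - \frac{8}{3}$)
$l = - \frac{8}{3} \approx -2.6667$
$H{\left(x \right)} = 12 x$ ($H{\left(x \right)} = 6 \cdot 2 x = 12 x$)
$G{\left(N \right)} = -6$ ($G{\left(N \right)} = 2 \left(-3\right) = -6$)
$K{\left(R \right)} = 6 + 12 R$ ($K{\left(R \right)} = 12 R - -6 = 12 R + 6 = 6 + 12 R$)
$- 11 K{\left(l \right)} 18 = - 11 \left(6 + 12 \left(- \frac{8}{3}\right)\right) 18 = - 11 \left(6 - 32\right) 18 = \left(-11\right) \left(-26\right) 18 = 286 \cdot 18 = 5148$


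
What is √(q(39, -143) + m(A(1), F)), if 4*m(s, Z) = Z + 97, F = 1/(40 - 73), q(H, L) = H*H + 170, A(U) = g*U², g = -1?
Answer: 23*√3531/33 ≈ 41.415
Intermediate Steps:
A(U) = -U²
q(H, L) = 170 + H² (q(H, L) = H² + 170 = 170 + H²)
F = -1/33 (F = 1/(-33) = -1/33 ≈ -0.030303)
m(s, Z) = 97/4 + Z/4 (m(s, Z) = (Z + 97)/4 = (97 + Z)/4 = 97/4 + Z/4)
√(q(39, -143) + m(A(1), F)) = √((170 + 39²) + (97/4 + (¼)*(-1/33))) = √((170 + 1521) + (97/4 - 1/132)) = √(1691 + 800/33) = √(56603/33) = 23*√3531/33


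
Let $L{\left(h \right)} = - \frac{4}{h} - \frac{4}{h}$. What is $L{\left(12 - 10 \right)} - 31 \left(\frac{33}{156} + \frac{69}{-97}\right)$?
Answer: $\frac{57975}{5044} \approx 11.494$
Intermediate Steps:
$L{\left(h \right)} = - \frac{8}{h}$
$L{\left(12 - 10 \right)} - 31 \left(\frac{33}{156} + \frac{69}{-97}\right) = - \frac{8}{12 - 10} - 31 \left(\frac{33}{156} + \frac{69}{-97}\right) = - \frac{8}{12 - 10} - 31 \left(33 \cdot \frac{1}{156} + 69 \left(- \frac{1}{97}\right)\right) = - \frac{8}{2} - 31 \left(\frac{11}{52} - \frac{69}{97}\right) = \left(-8\right) \frac{1}{2} - - \frac{78151}{5044} = -4 + \frac{78151}{5044} = \frac{57975}{5044}$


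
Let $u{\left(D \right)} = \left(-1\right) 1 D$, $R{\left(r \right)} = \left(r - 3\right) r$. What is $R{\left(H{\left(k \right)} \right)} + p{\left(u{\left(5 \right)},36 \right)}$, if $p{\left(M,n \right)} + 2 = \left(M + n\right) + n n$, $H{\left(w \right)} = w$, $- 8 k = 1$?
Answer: $\frac{84825}{64} \approx 1325.4$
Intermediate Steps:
$k = - \frac{1}{8}$ ($k = \left(- \frac{1}{8}\right) 1 = - \frac{1}{8} \approx -0.125$)
$R{\left(r \right)} = r \left(-3 + r\right)$ ($R{\left(r \right)} = \left(-3 + r\right) r = r \left(-3 + r\right)$)
$u{\left(D \right)} = - D$
$p{\left(M,n \right)} = -2 + M + n + n^{2}$ ($p{\left(M,n \right)} = -2 + \left(\left(M + n\right) + n n\right) = -2 + \left(\left(M + n\right) + n^{2}\right) = -2 + \left(M + n + n^{2}\right) = -2 + M + n + n^{2}$)
$R{\left(H{\left(k \right)} \right)} + p{\left(u{\left(5 \right)},36 \right)} = - \frac{-3 - \frac{1}{8}}{8} + \left(-2 - 5 + 36 + 36^{2}\right) = \left(- \frac{1}{8}\right) \left(- \frac{25}{8}\right) + \left(-2 - 5 + 36 + 1296\right) = \frac{25}{64} + 1325 = \frac{84825}{64}$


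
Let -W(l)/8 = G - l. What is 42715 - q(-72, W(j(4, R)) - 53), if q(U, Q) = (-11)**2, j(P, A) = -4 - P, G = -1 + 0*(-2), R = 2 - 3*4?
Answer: 42594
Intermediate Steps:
R = -10 (R = 2 - 12 = -10)
G = -1 (G = -1 + 0 = -1)
W(l) = 8 + 8*l (W(l) = -8*(-1 - l) = 8 + 8*l)
q(U, Q) = 121
42715 - q(-72, W(j(4, R)) - 53) = 42715 - 1*121 = 42715 - 121 = 42594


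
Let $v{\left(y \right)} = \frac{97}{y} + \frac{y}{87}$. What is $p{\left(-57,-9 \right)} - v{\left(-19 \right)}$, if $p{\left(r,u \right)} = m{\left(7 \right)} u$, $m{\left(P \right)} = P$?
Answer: $- \frac{95339}{1653} \approx -57.676$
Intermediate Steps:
$p{\left(r,u \right)} = 7 u$
$v{\left(y \right)} = \frac{97}{y} + \frac{y}{87}$ ($v{\left(y \right)} = \frac{97}{y} + y \frac{1}{87} = \frac{97}{y} + \frac{y}{87}$)
$p{\left(-57,-9 \right)} - v{\left(-19 \right)} = 7 \left(-9\right) - \left(\frac{97}{-19} + \frac{1}{87} \left(-19\right)\right) = -63 - \left(97 \left(- \frac{1}{19}\right) - \frac{19}{87}\right) = -63 - \left(- \frac{97}{19} - \frac{19}{87}\right) = -63 - - \frac{8800}{1653} = -63 + \frac{8800}{1653} = - \frac{95339}{1653}$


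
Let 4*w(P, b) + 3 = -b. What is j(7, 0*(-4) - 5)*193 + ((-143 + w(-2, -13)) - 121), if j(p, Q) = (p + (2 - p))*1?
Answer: 249/2 ≈ 124.50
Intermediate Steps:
j(p, Q) = 2 (j(p, Q) = 2*1 = 2)
w(P, b) = -3/4 - b/4 (w(P, b) = -3/4 + (-b)/4 = -3/4 - b/4)
j(7, 0*(-4) - 5)*193 + ((-143 + w(-2, -13)) - 121) = 2*193 + ((-143 + (-3/4 - 1/4*(-13))) - 121) = 386 + ((-143 + (-3/4 + 13/4)) - 121) = 386 + ((-143 + 5/2) - 121) = 386 + (-281/2 - 121) = 386 - 523/2 = 249/2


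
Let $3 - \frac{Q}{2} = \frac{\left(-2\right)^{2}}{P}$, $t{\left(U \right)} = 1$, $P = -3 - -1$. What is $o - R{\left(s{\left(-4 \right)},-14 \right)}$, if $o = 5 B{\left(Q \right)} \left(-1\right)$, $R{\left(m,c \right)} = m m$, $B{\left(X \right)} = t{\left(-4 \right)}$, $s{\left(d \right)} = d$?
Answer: $-21$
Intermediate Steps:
$P = -2$ ($P = -3 + 1 = -2$)
$Q = 10$ ($Q = 6 - 2 \frac{\left(-2\right)^{2}}{-2} = 6 - 2 \cdot 4 \left(- \frac{1}{2}\right) = 6 - -4 = 6 + 4 = 10$)
$B{\left(X \right)} = 1$
$R{\left(m,c \right)} = m^{2}$
$o = -5$ ($o = 5 \cdot 1 \left(-1\right) = 5 \left(-1\right) = -5$)
$o - R{\left(s{\left(-4 \right)},-14 \right)} = -5 - \left(-4\right)^{2} = -5 - 16 = -21$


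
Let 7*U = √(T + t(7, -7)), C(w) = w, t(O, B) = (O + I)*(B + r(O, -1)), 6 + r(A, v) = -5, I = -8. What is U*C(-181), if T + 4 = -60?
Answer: -181*I*√46/7 ≈ -175.37*I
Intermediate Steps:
r(A, v) = -11 (r(A, v) = -6 - 5 = -11)
t(O, B) = (-11 + B)*(-8 + O) (t(O, B) = (O - 8)*(B - 11) = (-8 + O)*(-11 + B) = (-11 + B)*(-8 + O))
T = -64 (T = -4 - 60 = -64)
U = I*√46/7 (U = √(-64 + (88 - 11*7 - 8*(-7) - 7*7))/7 = √(-64 + (88 - 77 + 56 - 49))/7 = √(-64 + 18)/7 = √(-46)/7 = (I*√46)/7 = I*√46/7 ≈ 0.9689*I)
U*C(-181) = (I*√46/7)*(-181) = -181*I*√46/7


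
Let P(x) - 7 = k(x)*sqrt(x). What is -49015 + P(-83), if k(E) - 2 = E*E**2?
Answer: -49008 - 571785*I*sqrt(83) ≈ -49008.0 - 5.2092e+6*I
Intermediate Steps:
k(E) = 2 + E**3 (k(E) = 2 + E*E**2 = 2 + E**3)
P(x) = 7 + sqrt(x)*(2 + x**3) (P(x) = 7 + (2 + x**3)*sqrt(x) = 7 + sqrt(x)*(2 + x**3))
-49015 + P(-83) = -49015 + (7 + sqrt(-83)*(2 + (-83)**3)) = -49015 + (7 + (I*sqrt(83))*(2 - 571787)) = -49015 + (7 + (I*sqrt(83))*(-571785)) = -49015 + (7 - 571785*I*sqrt(83)) = -49008 - 571785*I*sqrt(83)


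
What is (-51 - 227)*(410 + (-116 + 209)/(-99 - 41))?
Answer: -7965673/70 ≈ -1.1380e+5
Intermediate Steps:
(-51 - 227)*(410 + (-116 + 209)/(-99 - 41)) = -278*(410 + 93/(-140)) = -278*(410 + 93*(-1/140)) = -278*(410 - 93/140) = -278*57307/140 = -7965673/70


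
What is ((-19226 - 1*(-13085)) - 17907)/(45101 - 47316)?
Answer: 24048/2215 ≈ 10.857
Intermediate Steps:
((-19226 - 1*(-13085)) - 17907)/(45101 - 47316) = ((-19226 + 13085) - 17907)/(-2215) = (-6141 - 17907)*(-1/2215) = -24048*(-1/2215) = 24048/2215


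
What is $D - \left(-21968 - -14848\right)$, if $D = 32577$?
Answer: $39697$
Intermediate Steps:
$D - \left(-21968 - -14848\right) = 32577 - \left(-21968 - -14848\right) = 32577 - \left(-21968 + 14848\right) = 32577 - -7120 = 32577 + 7120 = 39697$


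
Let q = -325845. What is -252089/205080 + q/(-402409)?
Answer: -34618589801/82526037720 ≈ -0.41949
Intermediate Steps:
-252089/205080 + q/(-402409) = -252089/205080 - 325845/(-402409) = -252089*1/205080 - 325845*(-1/402409) = -252089/205080 + 325845/402409 = -34618589801/82526037720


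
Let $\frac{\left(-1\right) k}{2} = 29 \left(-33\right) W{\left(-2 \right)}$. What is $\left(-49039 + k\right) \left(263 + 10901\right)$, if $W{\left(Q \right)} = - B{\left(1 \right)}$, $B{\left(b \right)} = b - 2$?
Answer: $-526103500$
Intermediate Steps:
$B{\left(b \right)} = -2 + b$ ($B{\left(b \right)} = b - 2 = -2 + b$)
$W{\left(Q \right)} = 1$ ($W{\left(Q \right)} = - (-2 + 1) = \left(-1\right) \left(-1\right) = 1$)
$k = 1914$ ($k = - 2 \cdot 29 \left(-33\right) 1 = - 2 \left(\left(-957\right) 1\right) = \left(-2\right) \left(-957\right) = 1914$)
$\left(-49039 + k\right) \left(263 + 10901\right) = \left(-49039 + 1914\right) \left(263 + 10901\right) = \left(-47125\right) 11164 = -526103500$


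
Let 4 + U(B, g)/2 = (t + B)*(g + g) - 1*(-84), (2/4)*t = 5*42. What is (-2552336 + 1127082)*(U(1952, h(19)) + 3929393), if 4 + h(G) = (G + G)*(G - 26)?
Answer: -1949452444422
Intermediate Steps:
t = 420 (t = 2*(5*42) = 2*210 = 420)
h(G) = -4 + 2*G*(-26 + G) (h(G) = -4 + (G + G)*(G - 26) = -4 + (2*G)*(-26 + G) = -4 + 2*G*(-26 + G))
U(B, g) = 160 + 4*g*(420 + B) (U(B, g) = -8 + 2*((420 + B)*(g + g) - 1*(-84)) = -8 + 2*((420 + B)*(2*g) + 84) = -8 + 2*(2*g*(420 + B) + 84) = -8 + 2*(84 + 2*g*(420 + B)) = -8 + (168 + 4*g*(420 + B)) = 160 + 4*g*(420 + B))
(-2552336 + 1127082)*(U(1952, h(19)) + 3929393) = (-2552336 + 1127082)*((160 + 1680*(-4 - 52*19 + 2*19²) + 4*1952*(-4 - 52*19 + 2*19²)) + 3929393) = -1425254*((160 + 1680*(-4 - 988 + 2*361) + 4*1952*(-4 - 988 + 2*361)) + 3929393) = -1425254*((160 + 1680*(-4 - 988 + 722) + 4*1952*(-4 - 988 + 722)) + 3929393) = -1425254*((160 + 1680*(-270) + 4*1952*(-270)) + 3929393) = -1425254*((160 - 453600 - 2108160) + 3929393) = -1425254*(-2561600 + 3929393) = -1425254*1367793 = -1949452444422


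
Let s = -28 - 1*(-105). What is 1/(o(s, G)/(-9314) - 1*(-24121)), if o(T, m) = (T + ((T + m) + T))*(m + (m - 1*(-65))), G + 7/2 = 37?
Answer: 4657/112314040 ≈ 4.1464e-5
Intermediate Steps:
G = 67/2 (G = -7/2 + 37 = 67/2 ≈ 33.500)
s = 77 (s = -28 + 105 = 77)
o(T, m) = (65 + 2*m)*(m + 3*T) (o(T, m) = (T + (m + 2*T))*(m + (m + 65)) = (m + 3*T)*(m + (65 + m)) = (m + 3*T)*(65 + 2*m) = (65 + 2*m)*(m + 3*T))
1/(o(s, G)/(-9314) - 1*(-24121)) = 1/((2*(67/2)**2 + 65*(67/2) + 195*77 + 6*77*(67/2))/(-9314) - 1*(-24121)) = 1/((2*(4489/4) + 4355/2 + 15015 + 15477)*(-1/9314) + 24121) = 1/((4489/2 + 4355/2 + 15015 + 15477)*(-1/9314) + 24121) = 1/(34914*(-1/9314) + 24121) = 1/(-17457/4657 + 24121) = 1/(112314040/4657) = 4657/112314040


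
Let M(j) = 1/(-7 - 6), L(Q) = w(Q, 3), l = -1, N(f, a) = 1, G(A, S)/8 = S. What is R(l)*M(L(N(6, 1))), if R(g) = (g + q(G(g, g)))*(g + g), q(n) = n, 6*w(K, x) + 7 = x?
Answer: -18/13 ≈ -1.3846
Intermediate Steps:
w(K, x) = -7/6 + x/6
G(A, S) = 8*S
L(Q) = -⅔ (L(Q) = -7/6 + (⅙)*3 = -7/6 + ½ = -⅔)
M(j) = -1/13 (M(j) = 1/(-13) = -1/13)
R(g) = 18*g² (R(g) = (g + 8*g)*(g + g) = (9*g)*(2*g) = 18*g²)
R(l)*M(L(N(6, 1))) = (18*(-1)²)*(-1/13) = (18*1)*(-1/13) = 18*(-1/13) = -18/13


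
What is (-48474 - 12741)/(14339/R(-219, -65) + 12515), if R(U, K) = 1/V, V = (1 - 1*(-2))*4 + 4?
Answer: -61215/241939 ≈ -0.25302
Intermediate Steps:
V = 16 (V = (1 + 2)*4 + 4 = 3*4 + 4 = 12 + 4 = 16)
R(U, K) = 1/16
(-48474 - 12741)/(14339/R(-219, -65) + 12515) = (-48474 - 12741)/(14339/(1/16) + 12515) = -61215/(14339*16 + 12515) = -61215/(229424 + 12515) = -61215/241939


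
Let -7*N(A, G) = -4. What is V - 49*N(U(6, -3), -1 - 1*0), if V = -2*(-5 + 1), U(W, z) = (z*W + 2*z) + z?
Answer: -20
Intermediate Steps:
U(W, z) = 3*z + W*z (U(W, z) = (W*z + 2*z) + z = (2*z + W*z) + z = 3*z + W*z)
V = 8 (V = -2*(-4) = 8)
N(A, G) = 4/7 (N(A, G) = -1/7*(-4) = 4/7)
V - 49*N(U(6, -3), -1 - 1*0) = 8 - 49*4/7 = 8 - 28 = -20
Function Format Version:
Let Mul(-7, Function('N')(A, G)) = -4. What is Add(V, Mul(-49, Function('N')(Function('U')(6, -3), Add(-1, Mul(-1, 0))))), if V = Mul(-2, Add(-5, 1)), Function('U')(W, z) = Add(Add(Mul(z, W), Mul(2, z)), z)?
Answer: -20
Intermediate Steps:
Function('U')(W, z) = Add(Mul(3, z), Mul(W, z)) (Function('U')(W, z) = Add(Add(Mul(W, z), Mul(2, z)), z) = Add(Add(Mul(2, z), Mul(W, z)), z) = Add(Mul(3, z), Mul(W, z)))
V = 8 (V = Mul(-2, -4) = 8)
Function('N')(A, G) = Rational(4, 7) (Function('N')(A, G) = Mul(Rational(-1, 7), -4) = Rational(4, 7))
Add(V, Mul(-49, Function('N')(Function('U')(6, -3), Add(-1, Mul(-1, 0))))) = Add(8, Mul(-49, Rational(4, 7))) = Add(8, -28) = -20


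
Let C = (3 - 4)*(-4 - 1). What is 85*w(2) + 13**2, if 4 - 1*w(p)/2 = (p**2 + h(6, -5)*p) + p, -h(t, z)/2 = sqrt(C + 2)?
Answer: -171 + 680*sqrt(7) ≈ 1628.1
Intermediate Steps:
C = 5 (C = -1*(-5) = 5)
h(t, z) = -2*sqrt(7) (h(t, z) = -2*sqrt(5 + 2) = -2*sqrt(7))
w(p) = 8 - 2*p - 2*p**2 + 4*p*sqrt(7) (w(p) = 8 - 2*((p**2 + (-2*sqrt(7))*p) + p) = 8 - 2*((p**2 - 2*p*sqrt(7)) + p) = 8 - 2*(p + p**2 - 2*p*sqrt(7)) = 8 + (-2*p - 2*p**2 + 4*p*sqrt(7)) = 8 - 2*p - 2*p**2 + 4*p*sqrt(7))
85*w(2) + 13**2 = 85*(8 - 2*2 - 2*2**2 + 4*2*sqrt(7)) + 13**2 = 85*(8 - 4 - 2*4 + 8*sqrt(7)) + 169 = 85*(8 - 4 - 8 + 8*sqrt(7)) + 169 = 85*(-4 + 8*sqrt(7)) + 169 = (-340 + 680*sqrt(7)) + 169 = -171 + 680*sqrt(7)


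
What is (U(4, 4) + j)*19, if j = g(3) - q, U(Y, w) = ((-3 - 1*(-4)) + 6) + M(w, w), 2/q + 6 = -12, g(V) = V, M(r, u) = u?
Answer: 2413/9 ≈ 268.11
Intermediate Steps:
q = -⅑ (q = 2/(-6 - 12) = 2/(-18) = 2*(-1/18) = -⅑ ≈ -0.11111)
U(Y, w) = 7 + w (U(Y, w) = ((-3 - 1*(-4)) + 6) + w = ((-3 + 4) + 6) + w = (1 + 6) + w = 7 + w)
j = 28/9 (j = 3 - 1*(-⅑) = 3 + ⅑ = 28/9 ≈ 3.1111)
(U(4, 4) + j)*19 = ((7 + 4) + 28/9)*19 = (11 + 28/9)*19 = (127/9)*19 = 2413/9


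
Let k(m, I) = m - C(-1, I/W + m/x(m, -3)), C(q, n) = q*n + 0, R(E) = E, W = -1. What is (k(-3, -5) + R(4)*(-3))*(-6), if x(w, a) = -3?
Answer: 54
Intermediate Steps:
C(q, n) = n*q (C(q, n) = n*q + 0 = n*q)
k(m, I) = -I + 2*m/3 (k(m, I) = m - (I/(-1) + m/(-3))*(-1) = m - (I*(-1) + m*(-⅓))*(-1) = m - (-I - m/3)*(-1) = m - (I + m/3) = m + (-I - m/3) = -I + 2*m/3)
(k(-3, -5) + R(4)*(-3))*(-6) = ((-1*(-5) + (⅔)*(-3)) + 4*(-3))*(-6) = ((5 - 2) - 12)*(-6) = (3 - 12)*(-6) = -9*(-6) = 54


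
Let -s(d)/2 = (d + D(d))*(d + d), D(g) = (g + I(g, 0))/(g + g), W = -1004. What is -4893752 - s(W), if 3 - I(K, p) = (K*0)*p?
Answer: -863690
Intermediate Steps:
I(K, p) = 3 (I(K, p) = 3 - K*0*p = 3 - 0*p = 3 - 1*0 = 3 + 0 = 3)
D(g) = (3 + g)/(2*g) (D(g) = (g + 3)/(g + g) = (3 + g)/((2*g)) = (3 + g)*(1/(2*g)) = (3 + g)/(2*g))
s(d) = -4*d*(d + (3 + d)/(2*d)) (s(d) = -2*(d + (3 + d)/(2*d))*(d + d) = -2*(d + (3 + d)/(2*d))*2*d = -4*d*(d + (3 + d)/(2*d)))
-4893752 - s(W) = -4893752 - (-6 - 4*(-1004)² - 2*(-1004)) = -4893752 - (-6 - 4*1008016 + 2008) = -4893752 - (-6 - 4032064 + 2008) = -4893752 - 1*(-4030062) = -4893752 + 4030062 = -863690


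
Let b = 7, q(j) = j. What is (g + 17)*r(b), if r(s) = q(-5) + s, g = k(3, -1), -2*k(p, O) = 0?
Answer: 34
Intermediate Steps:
k(p, O) = 0 (k(p, O) = -½*0 = 0)
g = 0
r(s) = -5 + s
(g + 17)*r(b) = (0 + 17)*(-5 + 7) = 17*2 = 34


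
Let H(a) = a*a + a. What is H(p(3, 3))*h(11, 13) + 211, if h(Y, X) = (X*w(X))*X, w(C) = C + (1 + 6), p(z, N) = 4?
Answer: 67811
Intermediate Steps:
w(C) = 7 + C (w(C) = C + 7 = 7 + C)
H(a) = a + a² (H(a) = a² + a = a + a²)
h(Y, X) = X²*(7 + X) (h(Y, X) = (X*(7 + X))*X = X²*(7 + X))
H(p(3, 3))*h(11, 13) + 211 = (4*(1 + 4))*(13²*(7 + 13)) + 211 = (4*5)*(169*20) + 211 = 20*3380 + 211 = 67600 + 211 = 67811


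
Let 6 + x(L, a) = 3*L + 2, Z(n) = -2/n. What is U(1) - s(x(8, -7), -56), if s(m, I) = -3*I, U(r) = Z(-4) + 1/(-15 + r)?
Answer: -1173/7 ≈ -167.57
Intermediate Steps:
x(L, a) = -4 + 3*L (x(L, a) = -6 + (3*L + 2) = -6 + (2 + 3*L) = -4 + 3*L)
U(r) = 1/2 + 1/(-15 + r) (U(r) = -2/(-4) + 1/(-15 + r) = -2*(-1/4) + 1/(-15 + r) = 1/2 + 1/(-15 + r))
U(1) - s(x(8, -7), -56) = (-13 + 1)/(2*(-15 + 1)) - (-3)*(-56) = (1/2)*(-12)/(-14) - 1*168 = (1/2)*(-1/14)*(-12) - 168 = 3/7 - 168 = -1173/7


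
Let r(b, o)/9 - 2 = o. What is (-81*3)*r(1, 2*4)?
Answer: -21870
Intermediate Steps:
r(b, o) = 18 + 9*o
(-81*3)*r(1, 2*4) = (-81*3)*(18 + 9*(2*4)) = -243*(18 + 9*8) = -243*(18 + 72) = -243*90 = -21870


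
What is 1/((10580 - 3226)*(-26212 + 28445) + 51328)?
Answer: 1/16472810 ≈ 6.0706e-8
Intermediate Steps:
1/((10580 - 3226)*(-26212 + 28445) + 51328) = 1/(7354*2233 + 51328) = 1/(16421482 + 51328) = 1/16472810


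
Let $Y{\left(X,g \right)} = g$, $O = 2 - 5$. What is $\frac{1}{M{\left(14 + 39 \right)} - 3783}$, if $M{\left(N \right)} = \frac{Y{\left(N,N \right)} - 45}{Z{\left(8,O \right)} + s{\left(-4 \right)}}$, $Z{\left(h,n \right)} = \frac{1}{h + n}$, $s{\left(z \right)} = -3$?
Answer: $- \frac{7}{26501} \approx -0.00026414$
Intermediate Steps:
$O = -3$ ($O = 2 - 5 = -3$)
$M{\left(N \right)} = \frac{225}{14} - \frac{5 N}{14}$ ($M{\left(N \right)} = \frac{N - 45}{\frac{1}{8 - 3} - 3} = \frac{-45 + N}{\frac{1}{5} - 3} = \frac{-45 + N}{- \frac{14}{5}} = \left(-45 + N\right) \left(- \frac{5}{14}\right) = \frac{225}{14} - \frac{5 N}{14}$)
$\frac{1}{M{\left(14 + 39 \right)} - 3783} = \frac{1}{\left(\frac{225}{14} - \frac{5 \left(14 + 39\right)}{14}\right) - 3783} = \frac{1}{\left(\frac{225}{14} - \frac{265}{14}\right) - 3783} = \frac{1}{- \frac{20}{7} - 3783} = \frac{1}{- \frac{26501}{7}} = - \frac{7}{26501}$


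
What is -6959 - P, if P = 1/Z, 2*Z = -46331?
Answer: -322417427/46331 ≈ -6959.0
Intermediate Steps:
Z = -46331/2 (Z = (½)*(-46331) = -46331/2 ≈ -23166.)
P = -2/46331 (P = 1/(-46331/2) = -2/46331 ≈ -4.3168e-5)
-6959 - P = -6959 - 1*(-2/46331) = -6959 + 2/46331 = -322417427/46331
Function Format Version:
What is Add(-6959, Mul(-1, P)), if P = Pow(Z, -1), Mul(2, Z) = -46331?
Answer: Rational(-322417427, 46331) ≈ -6959.0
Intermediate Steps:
Z = Rational(-46331, 2) (Z = Mul(Rational(1, 2), -46331) = Rational(-46331, 2) ≈ -23166.)
P = Rational(-2, 46331) (P = Pow(Rational(-46331, 2), -1) = Rational(-2, 46331) ≈ -4.3168e-5)
Add(-6959, Mul(-1, P)) = Add(-6959, Mul(-1, Rational(-2, 46331))) = Add(-6959, Rational(2, 46331)) = Rational(-322417427, 46331)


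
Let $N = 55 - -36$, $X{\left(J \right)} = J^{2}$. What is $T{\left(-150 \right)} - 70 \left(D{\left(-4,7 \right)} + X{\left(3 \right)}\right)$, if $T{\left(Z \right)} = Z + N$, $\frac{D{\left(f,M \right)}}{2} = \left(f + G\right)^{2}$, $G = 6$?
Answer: $-1249$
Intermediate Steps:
$D{\left(f,M \right)} = 2 \left(6 + f\right)^{2}$ ($D{\left(f,M \right)} = 2 \left(f + 6\right)^{2} = 2 \left(6 + f\right)^{2}$)
$N = 91$ ($N = 55 + 36 = 91$)
$T{\left(Z \right)} = 91 + Z$ ($T{\left(Z \right)} = Z + 91 = 91 + Z$)
$T{\left(-150 \right)} - 70 \left(D{\left(-4,7 \right)} + X{\left(3 \right)}\right) = \left(91 - 150\right) - 70 \left(2 \left(6 - 4\right)^{2} + 3^{2}\right) = -59 - 70 \left(2 \cdot 2^{2} + 9\right) = -59 - 70 \left(2 \cdot 4 + 9\right) = -59 - 70 \left(8 + 9\right) = -59 - 1190 = -1249$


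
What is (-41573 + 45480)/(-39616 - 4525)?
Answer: -3907/44141 ≈ -0.088512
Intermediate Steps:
(-41573 + 45480)/(-39616 - 4525) = 3907/(-44141) = 3907*(-1/44141) = -3907/44141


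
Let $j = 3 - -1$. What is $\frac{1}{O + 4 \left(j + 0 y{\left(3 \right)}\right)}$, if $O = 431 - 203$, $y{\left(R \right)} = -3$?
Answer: $\frac{1}{244} \approx 0.0040984$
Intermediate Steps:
$O = 228$
$j = 4$ ($j = 3 + 1 = 4$)
$\frac{1}{O + 4 \left(j + 0 y{\left(3 \right)}\right)} = \frac{1}{228 + 4 \left(4 + 0 \left(-3\right)\right)} = \frac{1}{228 + 4 \left(4 + 0\right)} = \frac{1}{228 + 4 \cdot 4} = \frac{1}{228 + 16} = \frac{1}{244}$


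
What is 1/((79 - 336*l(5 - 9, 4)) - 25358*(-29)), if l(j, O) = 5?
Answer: 1/733781 ≈ 1.3628e-6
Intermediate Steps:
1/((79 - 336*l(5 - 9, 4)) - 25358*(-29)) = 1/((79 - 336*5) - 25358*(-29)) = 1/((79 - 1680) + 735382) = 1/(-1601 + 735382) = 1/733781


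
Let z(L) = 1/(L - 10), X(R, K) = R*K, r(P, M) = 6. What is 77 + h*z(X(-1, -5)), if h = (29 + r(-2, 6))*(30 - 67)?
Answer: 336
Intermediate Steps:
X(R, K) = K*R
h = -1295 (h = (29 + 6)*(30 - 67) = 35*(-37) = -1295)
z(L) = 1/(-10 + L)
77 + h*z(X(-1, -5)) = 77 - 1295/(-10 - 5*(-1)) = 77 - 1295/(-10 + 5) = 77 - 1295/(-5) = 77 - 1295*(-1/5) = 77 + 259 = 336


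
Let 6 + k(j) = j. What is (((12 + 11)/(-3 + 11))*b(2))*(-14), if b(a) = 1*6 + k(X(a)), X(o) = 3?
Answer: -483/4 ≈ -120.75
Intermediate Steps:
k(j) = -6 + j
b(a) = 3 (b(a) = 1*6 + (-6 + 3) = 6 - 3 = 3)
(((12 + 11)/(-3 + 11))*b(2))*(-14) = (((12 + 11)/(-3 + 11))*3)*(-14) = ((23/8)*3)*(-14) = (69/8)*(-14) = -483/4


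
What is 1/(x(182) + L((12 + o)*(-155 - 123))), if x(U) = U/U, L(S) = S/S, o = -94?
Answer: 1/2 ≈ 0.50000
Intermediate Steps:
L(S) = 1
x(U) = 1
1/(x(182) + L((12 + o)*(-155 - 123))) = 1/(1 + 1) = 1/2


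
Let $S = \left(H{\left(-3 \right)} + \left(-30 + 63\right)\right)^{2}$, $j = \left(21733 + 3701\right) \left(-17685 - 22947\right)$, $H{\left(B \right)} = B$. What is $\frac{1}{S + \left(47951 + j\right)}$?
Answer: $- \frac{1}{1033385437} \approx -9.6769 \cdot 10^{-10}$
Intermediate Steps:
$j = -1033434288$ ($j = 25434 \left(-40632\right) = -1033434288$)
$S = 900$ ($S = \left(-3 + \left(-30 + 63\right)\right)^{2} = \left(-3 + 33\right)^{2} = 30^{2} = 900$)
$\frac{1}{S + \left(47951 + j\right)} = \frac{1}{900 + \left(47951 - 1033434288\right)} = \frac{1}{900 - 1033386337} = \frac{1}{-1033385437} = - \frac{1}{1033385437}$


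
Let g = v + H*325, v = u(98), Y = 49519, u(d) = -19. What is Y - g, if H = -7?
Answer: 51813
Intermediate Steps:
v = -19
g = -2294 (g = -19 - 7*325 = -19 - 2275 = -2294)
Y - g = 49519 - 1*(-2294) = 49519 + 2294 = 51813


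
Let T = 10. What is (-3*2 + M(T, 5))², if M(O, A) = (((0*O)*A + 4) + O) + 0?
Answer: 64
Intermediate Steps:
M(O, A) = 4 + O (M(O, A) = ((0*A + 4) + O) + 0 = ((0 + 4) + O) + 0 = (4 + O) + 0 = 4 + O)
(-3*2 + M(T, 5))² = (-3*2 + (4 + 10))² = (-6 + 14)² = 8² = 64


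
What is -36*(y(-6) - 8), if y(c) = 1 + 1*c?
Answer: 468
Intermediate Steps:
y(c) = 1 + c
-36*(y(-6) - 8) = -36*((1 - 6) - 8) = -36*(-5 - 8) = -36*(-13) = 468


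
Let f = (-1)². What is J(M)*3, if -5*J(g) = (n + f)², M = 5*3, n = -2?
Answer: -⅗ ≈ -0.60000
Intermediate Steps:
f = 1
M = 15
J(g) = -⅕ (J(g) = -(-2 + 1)²/5 = -⅕*(-1)² = -⅕*1 = -⅕)
J(M)*3 = -⅕*3 = -⅗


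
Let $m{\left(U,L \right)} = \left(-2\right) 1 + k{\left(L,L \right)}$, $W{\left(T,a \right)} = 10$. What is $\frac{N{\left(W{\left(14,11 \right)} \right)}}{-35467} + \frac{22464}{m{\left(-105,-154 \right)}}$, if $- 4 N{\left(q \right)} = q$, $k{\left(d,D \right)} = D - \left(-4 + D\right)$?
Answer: $\frac{796730693}{70934} \approx 11232.0$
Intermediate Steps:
$k{\left(d,D \right)} = 4$
$N{\left(q \right)} = - \frac{q}{4}$
$m{\left(U,L \right)} = 2$ ($m{\left(U,L \right)} = \left(-2\right) 1 + 4 = -2 + 4 = 2$)
$\frac{N{\left(W{\left(14,11 \right)} \right)}}{-35467} + \frac{22464}{m{\left(-105,-154 \right)}} = \frac{\left(- \frac{1}{4}\right) 10}{-35467} + \frac{22464}{2} = \left(- \frac{5}{2}\right) \left(- \frac{1}{35467}\right) + 22464 \cdot \frac{1}{2} = \frac{5}{70934} + 11232 = \frac{796730693}{70934}$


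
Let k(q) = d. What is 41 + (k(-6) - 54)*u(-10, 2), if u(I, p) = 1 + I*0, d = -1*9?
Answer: -22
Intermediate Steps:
d = -9
u(I, p) = 1 (u(I, p) = 1 + 0 = 1)
k(q) = -9
41 + (k(-6) - 54)*u(-10, 2) = 41 + (-9 - 54)*1 = 41 - 63*1 = 41 - 63 = -22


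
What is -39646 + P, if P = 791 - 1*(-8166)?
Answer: -30689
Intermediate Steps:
P = 8957 (P = 791 + 8166 = 8957)
-39646 + P = -39646 + 8957 = -30689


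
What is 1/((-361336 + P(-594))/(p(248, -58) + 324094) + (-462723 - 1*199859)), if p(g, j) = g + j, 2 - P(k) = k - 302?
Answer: -162142/107432550863 ≈ -1.5092e-6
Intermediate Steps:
P(k) = 304 - k (P(k) = 2 - (k - 302) = 2 - (-302 + k) = 2 + (302 - k) = 304 - k)
1/((-361336 + P(-594))/(p(248, -58) + 324094) + (-462723 - 1*199859)) = 1/((-361336 + (304 - 1*(-594)))/((248 - 58) + 324094) + (-462723 - 1*199859)) = 1/((-361336 + (304 + 594))/(190 + 324094) + (-462723 - 199859)) = 1/((-361336 + 898)/324284 - 662582) = 1/(-360438*1/324284 - 662582) = 1/(-180219/162142 - 662582) = 1/(-107432550863/162142) = -162142/107432550863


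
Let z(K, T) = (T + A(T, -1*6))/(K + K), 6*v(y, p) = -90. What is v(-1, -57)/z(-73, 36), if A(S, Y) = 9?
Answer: 146/3 ≈ 48.667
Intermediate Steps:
v(y, p) = -15 (v(y, p) = (⅙)*(-90) = -15)
z(K, T) = (9 + T)/(2*K) (z(K, T) = (T + 9)/(K + K) = (9 + T)/((2*K)) = (9 + T)*(1/(2*K)) = (9 + T)/(2*K))
v(-1, -57)/z(-73, 36) = -15*(-146/(9 + 36)) = -15/((½)*(-1/73)*45) = -15/(-45/146) = -15*(-146/45) = 146/3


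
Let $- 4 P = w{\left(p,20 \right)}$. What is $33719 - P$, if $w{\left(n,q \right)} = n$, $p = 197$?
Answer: $\frac{135073}{4} \approx 33768.0$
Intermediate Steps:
$P = - \frac{197}{4}$ ($P = \left(- \frac{1}{4}\right) 197 = - \frac{197}{4} \approx -49.25$)
$33719 - P = 33719 - - \frac{197}{4} = 33719 + \frac{197}{4} = \frac{135073}{4}$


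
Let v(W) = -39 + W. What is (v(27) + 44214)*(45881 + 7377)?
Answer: 2354110116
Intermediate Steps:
(v(27) + 44214)*(45881 + 7377) = ((-39 + 27) + 44214)*(45881 + 7377) = (-12 + 44214)*53258 = 44202*53258 = 2354110116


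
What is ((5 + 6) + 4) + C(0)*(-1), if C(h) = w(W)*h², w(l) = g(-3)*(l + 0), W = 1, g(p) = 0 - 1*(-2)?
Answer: 15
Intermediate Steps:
g(p) = 2 (g(p) = 0 + 2 = 2)
w(l) = 2*l (w(l) = 2*(l + 0) = 2*l)
C(h) = 2*h² (C(h) = (2*1)*h² = 2*h²)
((5 + 6) + 4) + C(0)*(-1) = ((5 + 6) + 4) + (2*0²)*(-1) = (11 + 4) + (2*0)*(-1) = 15 + 0*(-1) = 15 + 0 = 15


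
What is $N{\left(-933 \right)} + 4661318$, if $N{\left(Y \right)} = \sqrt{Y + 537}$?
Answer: $4661318 + 6 i \sqrt{11} \approx 4.6613 \cdot 10^{6} + 19.9 i$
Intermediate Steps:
$N{\left(Y \right)} = \sqrt{537 + Y}$
$N{\left(-933 \right)} + 4661318 = \sqrt{537 - 933} + 4661318 = \sqrt{-396} + 4661318 = 6 i \sqrt{11} + 4661318 = 4661318 + 6 i \sqrt{11}$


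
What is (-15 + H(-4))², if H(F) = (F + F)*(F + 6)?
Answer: 961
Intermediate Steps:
H(F) = 2*F*(6 + F) (H(F) = (2*F)*(6 + F) = 2*F*(6 + F))
(-15 + H(-4))² = (-15 + 2*(-4)*(6 - 4))² = (-15 + 2*(-4)*2)² = (-15 - 16)² = (-31)² = 961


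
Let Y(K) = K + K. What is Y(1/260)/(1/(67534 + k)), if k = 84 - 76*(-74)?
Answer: 2817/5 ≈ 563.40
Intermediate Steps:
k = 5708 (k = 84 + 5624 = 5708)
Y(K) = 2*K
Y(1/260)/(1/(67534 + k)) = (2/260)/(1/(67534 + 5708)) = (2*(1/260))/(1/73242) = 1/(130*(1/73242)) = (1/130)*73242 = 2817/5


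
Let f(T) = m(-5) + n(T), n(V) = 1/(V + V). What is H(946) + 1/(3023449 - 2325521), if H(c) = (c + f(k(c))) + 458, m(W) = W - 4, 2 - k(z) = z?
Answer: 229771769155/164711008 ≈ 1395.0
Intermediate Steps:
k(z) = 2 - z
n(V) = 1/(2*V)
m(W) = -4 + W
f(T) = -9 + 1/(2*T) (f(T) = (-4 - 5) + 1/(2*T) = -9 + 1/(2*T))
H(c) = 449 + c + 1/(2*(2 - c)) (H(c) = (c + (-9 + 1/(2*(2 - c)))) + 458 = (-9 + c + 1/(2*(2 - c))) + 458 = 449 + c + 1/(2*(2 - c)))
H(946) + 1/(3023449 - 2325521) = (-½ + (-2 + 946)*(449 + 946))/(-2 + 946) + 1/(3023449 - 2325521) = (-½ + 944*1395)/944 + 1/697928 = (-½ + 1316880)/944 + 1/697928 = (1/944)*(2633759/2) + 1/697928 = 2633759/1888 + 1/697928 = 229771769155/164711008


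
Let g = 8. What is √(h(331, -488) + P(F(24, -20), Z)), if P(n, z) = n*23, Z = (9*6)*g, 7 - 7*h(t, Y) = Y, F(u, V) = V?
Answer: 5*I*√763/7 ≈ 19.73*I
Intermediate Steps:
h(t, Y) = 1 - Y/7
Z = 432 (Z = (9*6)*8 = 54*8 = 432)
P(n, z) = 23*n
√(h(331, -488) + P(F(24, -20), Z)) = √((1 - ⅐*(-488)) + 23*(-20)) = √((1 + 488/7) - 460) = √(495/7 - 460) = √(-2725/7) = 5*I*√763/7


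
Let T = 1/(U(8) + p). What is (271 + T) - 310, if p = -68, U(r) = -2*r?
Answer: -3277/84 ≈ -39.012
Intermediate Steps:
T = -1/84 (T = 1/(-2*8 - 68) = 1/(-16 - 68) = 1/(-84) = -1/84 ≈ -0.011905)
(271 + T) - 310 = (271 - 1/84) - 310 = 22763/84 - 310 = -3277/84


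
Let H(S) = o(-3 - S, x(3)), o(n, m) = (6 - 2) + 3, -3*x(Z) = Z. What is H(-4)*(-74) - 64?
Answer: -582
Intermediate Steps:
x(Z) = -Z/3
o(n, m) = 7 (o(n, m) = 4 + 3 = 7)
H(S) = 7
H(-4)*(-74) - 64 = 7*(-74) - 64 = -518 - 64 = -582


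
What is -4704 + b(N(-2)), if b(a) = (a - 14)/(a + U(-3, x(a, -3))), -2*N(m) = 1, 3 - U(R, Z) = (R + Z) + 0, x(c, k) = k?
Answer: -79997/17 ≈ -4705.7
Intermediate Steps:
U(R, Z) = 3 - R - Z (U(R, Z) = 3 - ((R + Z) + 0) = 3 - (R + Z) = 3 + (-R - Z) = 3 - R - Z)
N(m) = -½ (N(m) = -½*1 = -½)
b(a) = (-14 + a)/(9 + a) (b(a) = (a - 14)/(a + (3 - 1*(-3) - 1*(-3))) = (-14 + a)/(a + (3 + 3 + 3)) = (-14 + a)/(a + 9) = (-14 + a)/(9 + a))
-4704 + b(N(-2)) = -4704 + (-14 - ½)/(9 - ½) = -4704 - 29/2/(17/2) = -4704 + (2/17)*(-29/2) = -4704 - 29/17 = -79997/17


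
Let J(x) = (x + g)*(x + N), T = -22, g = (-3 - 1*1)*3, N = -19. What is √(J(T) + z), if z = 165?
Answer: √1559 ≈ 39.484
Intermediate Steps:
g = -12 (g = (-3 - 1)*3 = -4*3 = -12)
J(x) = (-19 + x)*(-12 + x) (J(x) = (x - 12)*(x - 19) = (-12 + x)*(-19 + x) = (-19 + x)*(-12 + x))
√(J(T) + z) = √((228 + (-22)² - 31*(-22)) + 165) = √((228 + 484 + 682) + 165) = √(1394 + 165) = √1559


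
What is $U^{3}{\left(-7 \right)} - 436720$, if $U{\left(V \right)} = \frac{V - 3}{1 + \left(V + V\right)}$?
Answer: $- \frac{959472840}{2197} \approx -4.3672 \cdot 10^{5}$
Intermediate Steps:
$U{\left(V \right)} = \frac{-3 + V}{1 + 2 V}$
$U^{3}{\left(-7 \right)} - 436720 = \left(\frac{-3 - 7}{1 + 2 \left(-7\right)}\right)^{3} - 436720 = \left(\frac{1}{1 - 14} \left(-10\right)\right)^{3} - 436720 = \left(\frac{1}{-13} \left(-10\right)\right)^{3} - 436720 = \left(\left(- \frac{1}{13}\right) \left(-10\right)\right)^{3} - 436720 = \left(\frac{10}{13}\right)^{3} - 436720 = \frac{1000}{2197} - 436720 = - \frac{959472840}{2197}$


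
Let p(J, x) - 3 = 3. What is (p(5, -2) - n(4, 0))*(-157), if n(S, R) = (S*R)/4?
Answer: -942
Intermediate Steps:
p(J, x) = 6 (p(J, x) = 3 + 3 = 6)
n(S, R) = R*S/4 (n(S, R) = (R*S)*(1/4) = R*S/4)
(p(5, -2) - n(4, 0))*(-157) = (6 - 0*4/4)*(-157) = (6 - 1*0)*(-157) = (6 + 0)*(-157) = 6*(-157) = -942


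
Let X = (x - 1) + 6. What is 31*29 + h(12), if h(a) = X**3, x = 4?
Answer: 1628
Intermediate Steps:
X = 9 (X = (4 - 1) + 6 = 3 + 6 = 9)
h(a) = 729 (h(a) = 9**3 = 729)
31*29 + h(12) = 31*29 + 729 = 899 + 729 = 1628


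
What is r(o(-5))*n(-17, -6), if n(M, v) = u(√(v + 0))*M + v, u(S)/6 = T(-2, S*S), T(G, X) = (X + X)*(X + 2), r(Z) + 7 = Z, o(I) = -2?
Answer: 44118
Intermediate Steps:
r(Z) = -7 + Z
T(G, X) = 2*X*(2 + X) (T(G, X) = (2*X)*(2 + X) = 2*X*(2 + X))
u(S) = 12*S²*(2 + S²) (u(S) = 6*(2*(S*S)*(2 + S*S)) = 6*(2*S²*(2 + S²)) = 12*S²*(2 + S²))
n(M, v) = v + 12*M*v*(2 + v) (n(M, v) = (12*(√(v + 0))²*(2 + (√(v + 0))²))*M + v = (12*(√v)²*(2 + (√v)²))*M + v = (12*v*(2 + v))*M + v = 12*M*v*(2 + v) + v = v + 12*M*v*(2 + v))
r(o(-5))*n(-17, -6) = (-7 - 2)*(-6*(1 + 12*(-17)*(2 - 6))) = -(-54)*(1 + 12*(-17)*(-4)) = -(-54)*(1 + 816) = -(-54)*817 = -9*(-4902) = 44118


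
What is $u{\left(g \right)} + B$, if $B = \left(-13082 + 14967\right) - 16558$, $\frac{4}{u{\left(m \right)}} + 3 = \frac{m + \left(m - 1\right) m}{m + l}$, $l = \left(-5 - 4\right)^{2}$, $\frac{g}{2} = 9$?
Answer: $- \frac{43975}{3} \approx -14658.0$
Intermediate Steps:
$g = 18$ ($g = 2 \cdot 9 = 18$)
$l = 81$ ($l = \left(-9\right)^{2} = 81$)
$u{\left(m \right)} = \frac{4}{-3 + \frac{m + m \left(-1 + m\right)}{81 + m}}$ ($u{\left(m \right)} = \frac{4}{-3 + \frac{m + \left(m - 1\right) m}{m + 81}} = \frac{4}{-3 + \frac{m + \left(-1 + m\right) m}{81 + m}} = \frac{4}{-3 + \frac{m + m \left(-1 + m\right)}{81 + m}}$)
$B = -14673$ ($B = 1885 - 16558 = -14673$)
$u{\left(g \right)} + B = \frac{4 \left(81 + 18\right)}{-243 + 18^{2} - 54} - 14673 = 4 \frac{1}{-243 + 324 - 54} \cdot 99 - 14673 = 4 \cdot \frac{1}{27} \cdot 99 - 14673 = \frac{44}{3} - 14673 = - \frac{43975}{3}$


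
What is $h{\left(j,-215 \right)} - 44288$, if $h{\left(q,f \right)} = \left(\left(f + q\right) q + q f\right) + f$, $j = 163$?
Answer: $-88024$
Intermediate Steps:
$h{\left(q,f \right)} = f + f q + q \left(f + q\right)$ ($h{\left(q,f \right)} = \left(q \left(f + q\right) + f q\right) + f = \left(f q + q \left(f + q\right)\right) + f = f + f q + q \left(f + q\right)$)
$h{\left(j,-215 \right)} - 44288 = \left(-215 + 163^{2} + 2 \left(-215\right) 163\right) - 44288 = \left(-215 + 26569 - 70090\right) - 44288 = -43736 - 44288 = -88024$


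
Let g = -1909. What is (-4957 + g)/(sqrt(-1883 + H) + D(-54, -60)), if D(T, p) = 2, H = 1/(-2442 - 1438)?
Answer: -53280160/7321561 + 13732*I*sqrt(7086859770)/7321561 ≈ -7.2772 + 157.89*I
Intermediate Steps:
H = -1/3880 (H = 1/(-3880) = -1/3880 ≈ -0.00025773)
(-4957 + g)/(sqrt(-1883 + H) + D(-54, -60)) = (-4957 - 1909)/(sqrt(-1883 - 1/3880) + 2) = -6866/(sqrt(-7306041/3880) + 2) = -6866/(I*sqrt(7086859770)/1940 + 2) = -6866/(2 + I*sqrt(7086859770)/1940)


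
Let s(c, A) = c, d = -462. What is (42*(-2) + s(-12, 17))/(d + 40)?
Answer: 48/211 ≈ 0.22749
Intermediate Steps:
(42*(-2) + s(-12, 17))/(d + 40) = (42*(-2) - 12)/(-462 + 40) = (-84 - 12)/(-422) = -96*(-1/422) = 48/211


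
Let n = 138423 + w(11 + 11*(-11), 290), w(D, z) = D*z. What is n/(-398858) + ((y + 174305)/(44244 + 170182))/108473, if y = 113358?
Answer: -619387421193150/2319302582107321 ≈ -0.26706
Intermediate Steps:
n = 106523 (n = 138423 + (11 + 11*(-11))*290 = 138423 + (11 - 121)*290 = 138423 - 110*290 = 138423 - 31900 = 106523)
n/(-398858) + ((y + 174305)/(44244 + 170182))/108473 = 106523/(-398858) + ((113358 + 174305)/(44244 + 170182))/108473 = 106523*(-1/398858) + (287663/214426)*(1/108473) = -106523/398858 + (287663*(1/214426))*(1/108473) = -106523/398858 + (287663/214426)*(1/108473) = -106523/398858 + 287663/23259431498 = -619387421193150/2319302582107321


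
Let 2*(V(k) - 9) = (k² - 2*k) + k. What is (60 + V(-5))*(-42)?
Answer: -3528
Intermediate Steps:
V(k) = 9 + k²/2 - k/2 (V(k) = 9 + ((k² - 2*k) + k)/2 = 9 + (k² - k)/2 = 9 + (k²/2 - k/2) = 9 + k²/2 - k/2)
(60 + V(-5))*(-42) = (60 + (9 + (½)*(-5)² - ½*(-5)))*(-42) = (60 + (9 + (½)*25 + 5/2))*(-42) = (60 + (9 + 25/2 + 5/2))*(-42) = (60 + 24)*(-42) = 84*(-42) = -3528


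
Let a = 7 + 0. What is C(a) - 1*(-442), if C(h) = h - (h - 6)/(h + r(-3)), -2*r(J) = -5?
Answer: 8529/19 ≈ 448.89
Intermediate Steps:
r(J) = 5/2 (r(J) = -½*(-5) = 5/2)
a = 7
C(h) = h - (-6 + h)/(5/2 + h) (C(h) = h - (h - 6)/(h + 5/2) = h - (-6 + h)/(5/2 + h))
C(a) - 1*(-442) = (12 + 2*7² + 3*7)/(5 + 2*7) - 1*(-442) = (12 + 2*49 + 21)/(5 + 14) + 442 = (12 + 98 + 21)/19 + 442 = (1/19)*131 + 442 = 131/19 + 442 = 8529/19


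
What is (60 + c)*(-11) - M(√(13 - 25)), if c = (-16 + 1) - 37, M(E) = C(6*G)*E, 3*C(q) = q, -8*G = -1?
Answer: -88 - I*√3/2 ≈ -88.0 - 0.86602*I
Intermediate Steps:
G = ⅛ (G = -⅛*(-1) = ⅛ ≈ 0.12500)
C(q) = q/3
M(E) = E/4 (M(E) = ((6*(⅛))/3)*E = ((⅓)*(¾))*E = E/4)
c = -52 (c = -15 - 37 = -52)
(60 + c)*(-11) - M(√(13 - 25)) = (60 - 52)*(-11) - √(13 - 25)/4 = 8*(-11) - √(-12)/4 = -88 - 2*I*√3/4 = -88 - I*√3/2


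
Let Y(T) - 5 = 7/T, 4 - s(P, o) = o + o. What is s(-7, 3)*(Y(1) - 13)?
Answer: 2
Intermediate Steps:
s(P, o) = 4 - 2*o (s(P, o) = 4 - (o + o) = 4 - 2*o)
Y(T) = 5 + 7/T
s(-7, 3)*(Y(1) - 13) = (4 - 2*3)*((5 + 7/1) - 13) = (4 - 6)*((5 + 7*1) - 13) = -2*((5 + 7) - 13) = -2*(12 - 13) = -2*(-1) = 2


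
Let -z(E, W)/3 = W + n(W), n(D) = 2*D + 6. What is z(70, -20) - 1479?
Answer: -1317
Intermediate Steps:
n(D) = 6 + 2*D
z(E, W) = -18 - 9*W (z(E, W) = -3*(W + (6 + 2*W)) = -3*(6 + 3*W) = -18 - 9*W)
z(70, -20) - 1479 = (-18 - 9*(-20)) - 1479 = (-18 + 180) - 1479 = 162 - 1479 = -1317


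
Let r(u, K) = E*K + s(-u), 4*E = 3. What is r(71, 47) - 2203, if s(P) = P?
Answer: -8955/4 ≈ -2238.8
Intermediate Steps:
E = ¾ (E = (¼)*3 = ¾ ≈ 0.75000)
r(u, K) = -u + 3*K/4 (r(u, K) = 3*K/4 - u = -u + 3*K/4)
r(71, 47) - 2203 = (-1*71 + (¾)*47) - 2203 = (-71 + 141/4) - 2203 = -143/4 - 2203 = -8955/4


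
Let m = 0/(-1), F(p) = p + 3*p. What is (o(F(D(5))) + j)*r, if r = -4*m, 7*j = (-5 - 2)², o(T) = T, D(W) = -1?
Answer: 0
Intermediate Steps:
F(p) = 4*p
m = 0 (m = 0*(-1) = 0)
j = 7 (j = (-5 - 2)²/7 = (⅐)*(-7)² = (⅐)*49 = 7)
r = 0 (r = -4*0 = 0)
(o(F(D(5))) + j)*r = (4*(-1) + 7)*0 = (-4 + 7)*0 = 3*0 = 0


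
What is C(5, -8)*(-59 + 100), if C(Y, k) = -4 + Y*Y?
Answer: 861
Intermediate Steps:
C(Y, k) = -4 + Y²
C(5, -8)*(-59 + 100) = (-4 + 5²)*(-59 + 100) = (-4 + 25)*41 = 21*41 = 861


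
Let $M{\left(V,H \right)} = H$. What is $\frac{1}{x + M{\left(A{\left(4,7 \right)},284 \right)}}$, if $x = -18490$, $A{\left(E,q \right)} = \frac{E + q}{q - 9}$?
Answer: $- \frac{1}{18206} \approx -5.4927 \cdot 10^{-5}$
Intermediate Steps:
$A{\left(E,q \right)} = \frac{E + q}{-9 + q}$
$\frac{1}{x + M{\left(A{\left(4,7 \right)},284 \right)}} = \frac{1}{-18490 + 284} = \frac{1}{-18206} = - \frac{1}{18206}$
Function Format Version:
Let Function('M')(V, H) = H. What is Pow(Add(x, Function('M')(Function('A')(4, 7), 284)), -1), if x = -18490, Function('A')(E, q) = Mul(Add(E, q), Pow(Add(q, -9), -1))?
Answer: Rational(-1, 18206) ≈ -5.4927e-5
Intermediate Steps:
Function('A')(E, q) = Mul(Pow(Add(-9, q), -1), Add(E, q)) (Function('A')(E, q) = Mul(Add(E, q), Pow(Add(-9, q), -1)) = Mul(Pow(Add(-9, q), -1), Add(E, q)))
Pow(Add(x, Function('M')(Function('A')(4, 7), 284)), -1) = Pow(Add(-18490, 284), -1) = Pow(-18206, -1) = Rational(-1, 18206)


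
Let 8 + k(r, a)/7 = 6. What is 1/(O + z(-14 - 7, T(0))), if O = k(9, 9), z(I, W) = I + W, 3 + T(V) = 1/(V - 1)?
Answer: -1/39 ≈ -0.025641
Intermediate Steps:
T(V) = -3 + 1/(-1 + V) (T(V) = -3 + 1/(V - 1) = -3 + 1/(-1 + V))
k(r, a) = -14 (k(r, a) = -56 + 7*6 = -56 + 42 = -14)
O = -14
1/(O + z(-14 - 7, T(0))) = 1/(-14 + ((-14 - 7) + (4 - 3*0)/(-1 + 0))) = 1/(-14 + (-21 + (4 + 0)/(-1))) = 1/(-14 + (-21 - 1*4)) = 1/(-14 + (-21 - 4)) = 1/(-14 - 25) = 1/(-39) = -1/39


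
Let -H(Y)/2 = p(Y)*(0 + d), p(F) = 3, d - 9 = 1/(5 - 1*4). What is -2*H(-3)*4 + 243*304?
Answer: 74352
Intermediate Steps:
d = 10 (d = 9 + 1/(5 - 1*4) = 9 + 1/(5 - 4) = 9 + 1/1 = 9 + 1 = 10)
H(Y) = -60 (H(Y) = -6*(0 + 10) = -6*10 = -2*30 = -60)
-2*H(-3)*4 + 243*304 = -2*(-60)*4 + 243*304 = 120*4 + 73872 = 480 + 73872 = 74352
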